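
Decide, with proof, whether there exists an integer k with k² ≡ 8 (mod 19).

Computing k² mod 19 for k = 0, 1, …, 9 (enough, by the symmetry k ↦ 19 − k) gives 0, 1, 4, 9, 16, 6, 17, 11, 7, 5.
The set of squares mod 19 is therefore {0, 1, 4, 5, 6, 7, 9, 11, 16, 17}, which does not contain 8.
Therefore k² ≡ 8 (mod 19) has no solution.

No such integer exists.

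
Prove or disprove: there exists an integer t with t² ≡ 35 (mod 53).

Apply Euler's criterion with the prime 53: 35 is a quadratic residue iff 35^26 ≡ 1 (mod 53), and a non-residue iff it is ≡ −1.
Repeated squaring mod 53: 35^2 = 1225 ≡ 6; 35^4 ≡ 6² = 36 ≡ 36; 35^8 ≡ 36² = 1296 ≡ 24; 35^16 ≡ 24² = 576 ≡ 46.
Since 26 = 16 + 8 + 2, 35^26 ≡ 46 · 24 · 6; multiplying out mod 53: 46·24 = 1104 ≡ 44, then 44·6 = 264 ≡ 52. Thus 35^26 ≡ 52 ≡ −1 (mod 53).
The value −1 means 35 is a non-residue modulo 53, so t² ≡ 35 (mod 53) is impossible.

No such integer exists.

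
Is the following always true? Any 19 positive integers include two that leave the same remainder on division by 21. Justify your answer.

No; for instance {72, 73, 74, 75, 76, 77, 78, 79, 80, 81, 82, 83, 84, 85, 86, 87, 88, 89, 90} is a counterexample.

Take the 19 consecutive integers 72, 73, …, 90: their residues mod 21 are all distinct because 19 ≤ 21.
So no two of them leave the same remainder on division by 21; the claim fails for this set.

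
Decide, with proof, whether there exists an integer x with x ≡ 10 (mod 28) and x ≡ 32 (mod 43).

x = 290

gcd(28, 43) = 1, so the Chinese Remainder Theorem guarantees exactly one residue class mod 1204 satisfying both.
Any solution of the first congruence is x = 10 + 28t; substituting into the second, 28t ≡ 32 − 10 ≡ 22 (mod 43).
Note 28·20 = 560 ≡ 1 (mod 43) (as 560 − 1 = 13·43), so 28⁻¹ ≡ 20.
Therefore t ≡ 20·22 = 440 ≡ 10 (mod 43).
With t = 10: x = 10 + 28·10 = 290.
Indeed 290 ≡ 10 (mod 28) and 290 ≡ 32 (mod 43).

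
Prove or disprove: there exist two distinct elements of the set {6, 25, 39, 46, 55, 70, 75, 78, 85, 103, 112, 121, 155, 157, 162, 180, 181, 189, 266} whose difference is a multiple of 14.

Yes: 25 and 39.

25 mod 14 = 11 and 39 mod 14 = 11, so 39 − 25 = 14 = 1·14.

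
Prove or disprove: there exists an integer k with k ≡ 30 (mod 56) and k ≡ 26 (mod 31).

Since 56 and 31 share no common factor, CRT says the pair of congruences has a solution (unique mod 1736).
Write k = 30 + 56t and require 30 + 56t ≡ 26 (mod 31), i.e. 56t ≡ 27 (mod 31).
56 ≡ 25 (mod 31), so this reads 25t ≡ 27 (mod 31). Note 25·5 = 125 ≡ 1 (mod 31) (as 125 − 1 = 4·31), so 25⁻¹ ≡ 5.
Multiplying by 5: t ≡ 5·27 = 135 ≡ 11 (mod 31).
Taking t = 11 gives k = 30 + 56·11 = 646.
Indeed 646 ≡ 30 (mod 56) and 646 ≡ 26 (mod 31).

k = 646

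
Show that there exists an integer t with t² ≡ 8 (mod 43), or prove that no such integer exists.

No such integer exists.

43 is prime, so by Euler's criterion 8 is a square mod 43 iff 8^((43−1)/2) = 8^21 ≡ 1 (mod 43).
Repeated squaring mod 43: 8^2 = 64 ≡ 21; 8^4 ≡ 21² = 441 ≡ 11; 8^8 ≡ 11² = 121 ≡ 35; 8^16 ≡ 35² = 1225 ≡ 21.
Since 21 = 16 + 4 + 1, 8^21 ≡ 21 · 11 · 8; multiplying out mod 43: 21·11 = 231 ≡ 16, then 16·8 = 128 ≡ 42. Thus 8^21 ≡ 42 ≡ −1 (mod 43).
The value −1 means 8 is a non-residue modulo 43, so t² ≡ 8 (mod 43) is impossible.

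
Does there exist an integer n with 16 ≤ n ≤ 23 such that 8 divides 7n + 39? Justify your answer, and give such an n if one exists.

n = 23

Scanning upward from n = 16 gives 151, 158, 165, 172, 179, 186, 193, none divisible by 8. n = 23 works, since 7·23 + 39 = 200 = 25·8.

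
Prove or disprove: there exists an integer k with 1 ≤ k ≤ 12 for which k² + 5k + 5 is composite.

k = 12

At k = 12: 12² + 5·12 + 5 = 209 = 11·19, which is composite.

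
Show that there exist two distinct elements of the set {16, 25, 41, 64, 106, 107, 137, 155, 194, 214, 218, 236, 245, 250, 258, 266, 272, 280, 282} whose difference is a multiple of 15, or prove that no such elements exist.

16 mod 15 = 1 and 106 mod 15 = 1, so 106 − 16 = 90 = 6·15.

16 and 106 are such a pair.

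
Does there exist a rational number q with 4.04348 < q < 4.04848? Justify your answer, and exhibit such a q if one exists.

q = 85/21

Look for a denominator N such that an integer falls strictly between N·4.04348 and N·4.04848. N = 21 works: 21·4.04348 = 84.91308 < 85 < 85.01808 = 21·4.04848.
Hence 85/21 is a rational number with 4.04348 < 85/21 < 4.04848.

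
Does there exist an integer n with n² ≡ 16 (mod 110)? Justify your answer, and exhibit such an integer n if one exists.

Take n = 26. Then 26² = 676 = 6·110 + 16, so 26² ≡ 16 (mod 110).

n = 26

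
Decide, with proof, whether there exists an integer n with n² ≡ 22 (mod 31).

There is no such integer.

31 is prime, so by Euler's criterion 22 is a square mod 31 iff 22^((31−1)/2) = 22^15 ≡ 1 (mod 31).
Repeated squaring mod 31: 22^2 = 484 ≡ 19; 22^4 ≡ 19² = 361 ≡ 20; 22^8 ≡ 20² = 400 ≡ 28.
Since 15 = 8 + 4 + 2 + 1, 22^15 ≡ 28 · 20 · 19 · 22; multiplying out mod 31: 28·20 = 560 ≡ 2, then 2·19 = 38 ≡ 7, then 7·22 = 154 ≡ 30. Thus 22^15 ≡ 30 ≡ −1 (mod 31).
The value −1 means 22 is a non-residue modulo 31, so n² ≡ 22 (mod 31) is impossible.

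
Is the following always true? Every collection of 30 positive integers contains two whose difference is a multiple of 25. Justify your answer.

There are exactly 25 possible remainders on division by 25.
Since 30 > 25, two of the 30 integers must share a residue class by the pigeonhole principle; call them a and b.
Then a ≡ b (mod 25), i.e. 25 ∣ (a − b).

Yes, this is always true.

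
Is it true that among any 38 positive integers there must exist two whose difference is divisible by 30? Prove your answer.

Each integer lies in one of the 30 residue classes modulo 30.
With 38 integers and only 30 classes, the pigeonhole principle forces two of them, say a and b, into the same class.
Their difference a − b is then a multiple of 30.

Yes, this is always true.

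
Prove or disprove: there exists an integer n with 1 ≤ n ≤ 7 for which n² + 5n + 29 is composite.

n = 4

At n = 4: 4² + 5·4 + 29 = 65 = 5·13, which is composite.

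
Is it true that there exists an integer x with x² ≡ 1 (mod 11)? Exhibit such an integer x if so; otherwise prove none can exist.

x = 1

Take x = 1. Then 1² = 1, and since 0 ≤ 1 < 11 this is already reduced: 1² ≡ 1 (mod 11).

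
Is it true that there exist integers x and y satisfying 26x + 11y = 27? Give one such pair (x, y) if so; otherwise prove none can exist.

x = 4, y = -7

Since gcd(26, 11) = 1, every integer is an integer combination of 26 and 11.
Dividing repeatedly: 26 = 2·11 + 4, 11 = 2·4 + 3, 4 = 1·3 + 1, 3 = 3·1 + 0.
Back-substituting, 1 = 4 − 1·3 = 4 − (11 − 2·4) = −11 + 3·4 = −11 + 3·(26 − 2·11) = 3·26 − 7·11; that is, 26·3 + 11·(-7) = 1.
Scaling by 27 gives the particular solution (x, y) = (81, -189).
Subtracting 7·11 from x and adding 7·26 to y gives the tidier solution (4, -7).
Indeed 26·4 + 11·(-7) = 104 − 77 = 27.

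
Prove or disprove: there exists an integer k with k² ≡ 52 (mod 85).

Since 5 ∣ 85, a solution of k² ≡ 52 (mod 85) would also satisfy k² ≡ 52 ≡ 2 (mod 5).
Squares mod 5 repeat after k = 2 (as (−k)² = k²); for k = 0..2 they are 0, 1, 4.
So the quadratic residues mod 5 are {0, 1, 4}, and 2 is not among them.
Hence no integer k has k² ≡ 52 (mod 85).

No such integer exists.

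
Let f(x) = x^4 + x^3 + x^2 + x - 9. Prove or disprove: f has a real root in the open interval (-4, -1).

Yes, f has a root in the interval.

f(-4) = 195 and f(-1) = -9, which have opposite signs.
As a polynomial, f is continuous on every closed interval.
By the Intermediate Value Theorem, f takes the value 0 somewhere in the open interval.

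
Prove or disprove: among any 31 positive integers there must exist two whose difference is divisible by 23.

True.

There are exactly 23 possible remainders on division by 23.
With 31 integers and only 23 classes, the pigeonhole principle forces two of them, say a and b, into the same class.
Their difference a − b is then a multiple of 23.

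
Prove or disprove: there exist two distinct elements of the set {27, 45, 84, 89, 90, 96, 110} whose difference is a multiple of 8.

No such pair exists.

Two integers differ by a multiple of 8 exactly when they have the same residue mod 8. The residues are 27↦3, 45↦5, 84↦4, 89↦1, 90↦2, 96↦0, 110↦6.
No residue repeats among the 7 elements, so no pair has difference ≡ 0 (mod 8).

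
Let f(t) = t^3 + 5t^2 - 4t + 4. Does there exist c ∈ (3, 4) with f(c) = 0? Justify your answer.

No such root exists.

f(3) = 64 and f(4) = 132, both positive, so a sign-change argument is unavailable; we show f keeps this sign on the whole interval.
Shift to the endpoint 3: with t = 3 + u (0 < u < 1), one computes f(3 + u) = u^3 + 14u^2 + 53u + 64.
All 4 nonzero coefficients of this polynomial in u are positive; hence for u > 0 the value is a sum of positive terms (the constant 64 among them).
So f is strictly positive on (3, 4); no root exists in the interval.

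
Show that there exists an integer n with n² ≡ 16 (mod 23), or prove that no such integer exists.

n = 19

Take n = 19. Then 19² = 361 = 15·23 + 16, so 19² ≡ 16 (mod 23).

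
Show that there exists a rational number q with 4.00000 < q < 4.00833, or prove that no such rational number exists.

Look for a denominator N such that an integer falls strictly between N·4.00000 and N·4.00833. N = 121 works: 121·4.00000 = 484.00000 < 485 < 485.00793 = 121·4.00833.
So q = 485/121 works: it is a ratio of integers, and dividing 121·4.00000 < 485 < 121·4.00833 through by 121 gives 4.00000 < 485/121 < 4.00833.

q = 485/121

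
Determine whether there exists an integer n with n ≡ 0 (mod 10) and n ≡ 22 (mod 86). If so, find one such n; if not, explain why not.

n = 280

gcd(10, 86) = 2. A simultaneous solution exists iff 0 ≡ 22 (mod 2); here 0 mod 2 = 0 = 22 mod 2, so it does.
Put n = 0 + 10t, so we need 10t ≡ 22 (mod 86), equivalently (divide by 2) 5t ≡ 11 (mod 43).
Invert 5 mod 43 by the Euclidean algorithm: 43 = 8·5 + 3, 5 = 1·3 + 2, 3 = 1·2 + 1, 2 = 2·1 + 0; back-substituting, 1 = 3 − 1·2 = 3 − (5 − 1·3) = −5 + 2·3 = −5 + 2·(43 − 8·5) = 2·43 − 17·5. Hence 5·(-17) ≡ 1, so 5⁻¹ ≡ -17 ≡ 26 (mod 43).
Therefore t ≡ 26·11 = 286 ≡ 28 (mod 43).
Then n = 0 + 10·28 = 280.
Indeed 280 ≡ 0 (mod 10) and 280 ≡ 22 (mod 86).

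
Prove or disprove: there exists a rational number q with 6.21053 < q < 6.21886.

q = 87/14

Multiplying by 14: 14·6.21053 = 86.94742 and 14·6.21886 = 87.06404, so the integer 87 lies strictly between them.
Hence 87/14 is a rational number with 6.21053 < 87/14 < 6.21886.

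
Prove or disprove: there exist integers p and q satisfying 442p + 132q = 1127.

Both 442 and 132 are divisible by gcd(442, 132) = 2, hence so is any combination 442p + 132q.
However 1127 leaves remainder 1 on division by 2.
Therefore 442p + 132q = 1127 has no solution in integers.

No, no such integers exist.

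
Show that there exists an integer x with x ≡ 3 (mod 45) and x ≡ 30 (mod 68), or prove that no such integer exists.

x = 2478

Since 45 and 68 share no common factor, CRT says the pair of congruences has a solution (unique mod 3060).
Any solution of the first congruence is x = 3 + 45t; substituting into the second, 45t ≡ 30 − 3 ≡ 27 (mod 68).
Note 45·65 = 2925 ≡ 1 (mod 68) (as 2925 − 1 = 43·68), so 45⁻¹ ≡ 65.
Multiplying by 65: t ≡ 65·27 = 1755 ≡ 55 (mod 68).
Taking t = 55 gives x = 3 + 45·55 = 2478.
Verify: 2478 = 55·45 + 3 and 2478 = 36·68 + 30. ✓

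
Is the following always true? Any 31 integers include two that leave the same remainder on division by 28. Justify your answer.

Yes.

Each integer lies in one of the 28 residue classes modulo 28.
With 31 integers and only 28 classes, the pigeonhole principle forces two of them, say a and b, into the same class.
So a and b have equal remainders mod 28, which is exactly what was to be shown.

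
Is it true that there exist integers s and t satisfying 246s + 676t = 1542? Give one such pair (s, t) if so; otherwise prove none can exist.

s = 31, t = -9

Every value of 246s + 676t is a multiple of gcd(246, 676) = 2; since 2 ∣ 1542, solutions exist.
Dividing through by 2 reduces the equation to 123s + 338t = 771.
Euclidean algorithm: 338 = 2·123 + 92, 123 = 1·92 + 31, 92 = 2·31 + 30, 31 = 1·30 + 1, 30 = 30·1 + 0.
Working back up the chain: 1 = 31 − 1·30 = 31 − (92 − 2·31) = −92 + 3·31 = −92 + 3·(123 − 1·92) = 3·123 − 4·92 = 3·123 − 4·(338 − 2·123) = −4·338 + 11·123. So 123·11 + 338·(-4) = 1.
Scaling by 771 gives the particular solution (s, t) = (8481, -3084).
The general solution is s = 8481 + 338k, t = -3084 − 123k; taking k = -25 gives the smaller pair s = 31, t = -9.
Check: 246·31 + 676·(-9) = 7626 − 6084 = 1542. ✓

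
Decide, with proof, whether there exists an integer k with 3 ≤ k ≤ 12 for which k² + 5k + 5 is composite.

k = 12

At k = 12: 12² + 5·12 + 5 = 209 = 11·19, which is composite.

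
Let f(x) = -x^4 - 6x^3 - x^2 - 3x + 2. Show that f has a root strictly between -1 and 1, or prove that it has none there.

f(-1) = 9 and f(1) = -9, which have opposite signs.
Since f is a polynomial it is continuous on [-1, 1].
By the Intermediate Value Theorem f must vanish at some point of (-1, 1).

Yes, f has a root in the interval.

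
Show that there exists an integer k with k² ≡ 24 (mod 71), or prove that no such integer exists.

k = 33

k = 33 works: 33² = 1089, and 1089 − 24 = 1065 = 15·71.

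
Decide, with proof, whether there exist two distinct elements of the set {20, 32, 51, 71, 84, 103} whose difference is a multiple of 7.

Residues mod 7: 20↦6, 32↦4, 51↦2, 71↦1, 84↦0, 103↦5.
No residue repeats among the 6 elements, so no pair has difference ≡ 0 (mod 7).

There is no such pair.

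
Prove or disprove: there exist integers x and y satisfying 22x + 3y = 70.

22 and 3 are coprime, so 22x + 3y ranges over all of ℤ.
Dividing repeatedly: 22 = 7·3 + 1, 3 = 3·1 + 0.
Unwinding: 1 = 22 − 7·3, i.e. 22·1 + 3·(-7) = 1.
Times 70: 22·70 + 3·(-490) = 70, so (70, -490) solves it.
The general solution is x = 70 + 3k, y = -490 − 22k; taking k = -23 gives the smaller pair x = 1, y = 16.
Check: 22·1 + 3·16 = 22 + 48 = 70. ✓

x = 1, y = 16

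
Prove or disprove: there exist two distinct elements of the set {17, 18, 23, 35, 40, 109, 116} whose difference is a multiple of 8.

No, no such pair exists.

Two integers differ by a multiple of 8 exactly when they have the same residue mod 8. The residues are 17↦1, 18↦2, 23↦7, 35↦3, 40↦0, 109↦5, 116↦4.
No residue repeats among the 7 elements, so no pair has difference ≡ 0 (mod 8).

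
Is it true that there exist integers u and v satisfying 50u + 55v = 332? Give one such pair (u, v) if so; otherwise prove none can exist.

gcd(50, 55) = 5, so every integer of the form 50u + 55v is a multiple of 5.
But 332 = 5·66 + 2, so 5 ∤ 332.
Hence no integers u, v satisfy the equation.

No such integers exist.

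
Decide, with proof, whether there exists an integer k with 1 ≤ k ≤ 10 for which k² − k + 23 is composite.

At k = 7: 7² − 7 + 23 = 65 = 5·13, which is composite.

k = 7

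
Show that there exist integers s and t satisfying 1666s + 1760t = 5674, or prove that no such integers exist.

s = 389, t = -365

gcd(1666, 1760) = 2, and 2 divides 5674, so integer solutions exist.
Dividing through by 2 reduces the equation to 833s + 880t = 2837.
Run the Euclidean algorithm on 880 and 833: 880 = 1·833 + 47, 833 = 17·47 + 34, 47 = 1·34 + 13, 34 = 2·13 + 8, 13 = 1·8 + 5, 8 = 1·5 + 3, 5 = 1·3 + 2, 3 = 1·2 + 1, 2 = 2·1 + 0.
Working back up the chain: 1 = 3 − 1·2 = 3 − (5 − 1·3) = −5 + 2·3 = −5 + 2·(8 − 1·5) = 2·8 − 3·5 = 2·8 − 3·(13 − 1·8) = −3·13 + 5·8 = −3·13 + 5·(34 − 2·13) = 5·34 − 13·13 = 5·34 − 13·(47 − 1·34) = −13·47 + 18·34 = −13·47 + 18·(833 − 17·47) = 18·833 − 319·47 = 18·833 − 319·(880 − 1·833) = −319·880 + 337·833. So 833·337 + 880·(-319) = 1.
Times 2837: 833·956069 + 880·(-905003) = 2837, so (956069, -905003) solves it.
Subtracting 1086·880 from s and adding 1086·833 to t gives the tidier solution (389, -365).
Check: 1666·389 + 1760·(-365) = 648074 − 642400 = 5674. ✓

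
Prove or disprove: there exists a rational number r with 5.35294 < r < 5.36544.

r = 59/11

Scale by 11: the interval becomes (58.88234, 59.01984), which contains the integer 59.
Hence 59/11 is a rational number with 5.35294 < 59/11 < 5.36544.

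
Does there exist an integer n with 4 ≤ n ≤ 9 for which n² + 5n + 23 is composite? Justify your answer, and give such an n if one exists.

There is no such integer n in that range.

The values for n = 4, 5, …, 9 are 59, 73, 89, 107, 127, 149, and each of these is prime.
So no value in the range makes the expression composite.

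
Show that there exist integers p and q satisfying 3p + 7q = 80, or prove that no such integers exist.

p = 1, q = 11

Since gcd(3, 7) = 1, every integer is an integer combination of 3 and 7.
Euclidean algorithm: 7 = 2·3 + 1, 3 = 3·1 + 0.
Back-substituting, 1 = 7 − 2·3; that is, 3·(-2) + 7·1 = 1.
Multiplying through by 80: p = (-2)·80 = -160, q = 1·80 = 80 is a solution.
The general solution is p = -160 + 7k, q = 80 − 3k; taking k = 23 gives the smaller pair p = 1, q = 11.
Check: 3·1 + 7·11 = 3 + 77 = 80. ✓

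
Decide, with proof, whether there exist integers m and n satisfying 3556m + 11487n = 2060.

gcd(3556, 11487) = 7, so every integer of the form 3556m + 11487n is a multiple of 7.
However 2060 leaves remainder 2 on division by 7.
So the equation is unsolvable over ℤ.

No such integers exist.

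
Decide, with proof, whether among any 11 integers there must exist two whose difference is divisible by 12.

No, the set {4, 5, 6, 7, 8, 9, 10, 11, 12, 13, 14} is a counterexample.

Take the 11 consecutive integers 4, 5, …, 14: their residues mod 12 are all distinct because 11 ≤ 12.
No two share a residue, so no pair has difference divisible by 12; the claim fails for this set.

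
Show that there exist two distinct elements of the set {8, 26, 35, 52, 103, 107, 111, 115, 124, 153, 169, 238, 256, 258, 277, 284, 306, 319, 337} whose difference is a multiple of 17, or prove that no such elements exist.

Reduce each element mod 17: 8↦8, 26↦9, 35↦1, 52↦1, 103↦1, 107↦5, 111↦9, 115↦13, 124↦5, 153↦0, 169↦16, 238↦0, 256↦1, 258↦3, 277↦5, 284↦12, 306↦0, 319↦13, 337↦14. The residue 9 repeats (at 26 and 111), and 111 − 26 = 85 = 5·17.

Yes: 26 and 111.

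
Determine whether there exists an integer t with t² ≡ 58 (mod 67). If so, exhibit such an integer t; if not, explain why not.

67 is prime, so by Euler's criterion 58 is a square mod 67 iff 58^((67−1)/2) = 58^33 ≡ 1 (mod 67).
Repeated squaring mod 67: 58^2 = 3364 ≡ 14; 58^4 ≡ 14² = 196 ≡ 62; 58^8 ≡ 62² = 3844 ≡ 25; 58^16 ≡ 25² = 625 ≡ 22; 58^32 ≡ 22² = 484 ≡ 15.
Since 33 = 32 + 1, 58^33 ≡ 15 · 58; multiplying out mod 67: 15·58 = 870 ≡ 66. Thus 58^33 ≡ 66 ≡ −1 (mod 67).
By Euler's criterion 58 is a quadratic non-residue mod 67: no t satisfies t² ≡ 58 (mod 67).

No, no such integer exists.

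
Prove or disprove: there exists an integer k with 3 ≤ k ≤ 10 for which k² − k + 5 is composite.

At k = 5: 5² − 5 + 5 = 25 = 5·5, which is composite.

k = 5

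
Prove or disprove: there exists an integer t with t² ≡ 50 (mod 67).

Apply Euler's criterion with the prime 67: 50 is a quadratic residue iff 50^33 ≡ 1 (mod 67), and a non-residue iff it is ≡ −1.
Repeated squaring mod 67: 50^2 = 2500 ≡ 21; 50^4 ≡ 21² = 441 ≡ 39; 50^8 ≡ 39² = 1521 ≡ 47; 50^16 ≡ 47² = 2209 ≡ 65; 50^32 ≡ 65² = 4225 ≡ 4.
Since 33 = 32 + 1, 50^33 ≡ 4 · 50; multiplying out mod 67: 4·50 = 200 ≡ 66. Thus 50^33 ≡ 66 ≡ −1 (mod 67).
The value −1 means 50 is a non-residue modulo 67, so t² ≡ 50 (mod 67) is impossible.

No, no such integer exists.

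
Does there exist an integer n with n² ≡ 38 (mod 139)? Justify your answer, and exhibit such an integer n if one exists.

Take n = 49. Then 49² = 2401 = 17·139 + 38, so 49² ≡ 38 (mod 139).

n = 49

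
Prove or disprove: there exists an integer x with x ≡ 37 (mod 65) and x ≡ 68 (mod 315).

Reduce both congruences modulo 5, which divides 65 and 315: they say x ≡ 37 (mod 5) and x ≡ 68 (mod 5).
But 37 mod 5 = 2 while 68 mod 5 = 3, a contradiction.
Therefore no such x exists.

There is no such integer.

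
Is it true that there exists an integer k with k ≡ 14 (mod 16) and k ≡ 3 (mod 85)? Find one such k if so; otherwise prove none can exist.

Since 16 and 85 share no common factor, CRT says the pair of congruences has a solution (unique mod 1360).
Any solution of the first congruence is k = 14 + 16t; substituting into the second, 16t ≡ 3 − 14 ≡ 74 (mod 85).
To invert 16 modulo 85: 85 = 5·16 + 5, 16 = 3·5 + 1, 5 = 5·1 + 0, and unwinding, 1 = 16 − 3·5 = 16 − 3·(85 − 5·16) = −3·85 + 16·16. Thus 16⁻¹ ≡ 16 (mod 85).
Multiplying by 16: t ≡ 16·74 = 1184 ≡ 79 (mod 85).
With t = 79: k = 14 + 16·79 = 1278.
Check: 1278 mod 16 = 14, 1278 mod 85 = 3. ✓

k = 1278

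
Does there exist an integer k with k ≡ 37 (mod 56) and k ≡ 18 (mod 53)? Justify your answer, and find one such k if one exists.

k = 1661

gcd(56, 53) = 1, so the Chinese Remainder Theorem guarantees exactly one residue class mod 2968 satisfying both.
Any solution of the first congruence is k = 37 + 56t; substituting into the second, 56t ≡ 18 − 37 ≡ 34 (mod 53).
56 ≡ 3 (mod 53), so this reads 3t ≡ 34 (mod 53). Note 3·18 = 54 ≡ 1 (mod 53) (as 54 − 1 = 1·53), so 3⁻¹ ≡ 18.
Therefore t ≡ 18·34 = 612 ≡ 29 (mod 53).
With t = 29: k = 37 + 56·29 = 1661.
Indeed 1661 ≡ 37 (mod 56) and 1661 ≡ 18 (mod 53).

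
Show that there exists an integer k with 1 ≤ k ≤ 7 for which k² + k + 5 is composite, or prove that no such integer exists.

k = 5

At k = 5: 5² + 5 + 5 = 35 = 5·7, which is composite.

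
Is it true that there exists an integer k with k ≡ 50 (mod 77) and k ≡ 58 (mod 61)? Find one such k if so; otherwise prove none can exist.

k = 2437

Since 77 and 61 share no common factor, CRT says the pair of congruences has a solution (unique mod 4697).
Write k = 50 + 77t and require 50 + 77t ≡ 58 (mod 61), i.e. 77t ≡ 8 (mod 61).
77 ≡ 16 (mod 61), so this reads 16t ≡ 8 (mod 61). Note 16·42 = 672 ≡ 1 (mod 61) (as 672 − 1 = 11·61), so 16⁻¹ ≡ 42.
Therefore t ≡ 42·8 = 336 ≡ 31 (mod 61).
With t = 31: k = 50 + 77·31 = 2437.
Indeed 2437 ≡ 50 (mod 77) and 2437 ≡ 58 (mod 61).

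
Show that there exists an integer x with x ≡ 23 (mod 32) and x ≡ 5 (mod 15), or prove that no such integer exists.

x = 215

gcd(32, 15) = 1, so the Chinese Remainder Theorem guarantees exactly one residue class mod 480 satisfying both.
Any solution of the first congruence is x = 23 + 32t; substituting into the second, 32t ≡ 5 − 23 ≡ 12 (mod 15).
32 ≡ 2 (mod 15), so this reads 2t ≡ 12 (mod 15). Note 2·8 = 16 ≡ 1 (mod 15) (as 16 − 1 = 1·15), so 2⁻¹ ≡ 8.
Therefore t ≡ 8·12 = 96 ≡ 6 (mod 15).
With t = 6: x = 23 + 32·6 = 215.
Check: 215 mod 32 = 23, 215 mod 15 = 5. ✓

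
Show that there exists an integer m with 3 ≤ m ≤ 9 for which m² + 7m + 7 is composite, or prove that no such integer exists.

At m = 6: 6² + 7·6 + 7 = 85 = 5·17, which is composite.

m = 6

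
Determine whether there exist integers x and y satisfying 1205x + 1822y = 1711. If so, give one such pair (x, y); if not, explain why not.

Since gcd(1205, 1822) = 1, every integer is an integer combination of 1205 and 1822.
Euclidean algorithm: 1822 = 1·1205 + 617, 1205 = 1·617 + 588, 617 = 1·588 + 29, 588 = 20·29 + 8, 29 = 3·8 + 5, 8 = 1·5 + 3, 5 = 1·3 + 2, 3 = 1·2 + 1, 2 = 2·1 + 0.
Working back up the chain: 1 = 3 − 1·2 = 3 − (5 − 1·3) = −5 + 2·3 = −5 + 2·(8 − 1·5) = 2·8 − 3·5 = 2·8 − 3·(29 − 3·8) = −3·29 + 11·8 = −3·29 + 11·(588 − 20·29) = 11·588 − 223·29 = 11·588 − 223·(617 − 1·588) = −223·617 + 234·588 = −223·617 + 234·(1205 − 1·617) = 234·1205 − 457·617 = 234·1205 − 457·(1822 − 1·1205) = −457·1822 + 691·1205. So 1205·691 + 1822·(-457) = 1.
Times 1711: 1205·1182301 + 1822·(-781927) = 1711, so (1182301, -781927) solves it.
The general solution is x = 1182301 + 1822k, y = -781927 − 1205k; taking k = -648 gives the smaller pair x = 1645, y = -1087.
Indeed 1205·1645 + 1822·(-1087) = 1982225 − 1980514 = 1711.

x = 1645, y = -1087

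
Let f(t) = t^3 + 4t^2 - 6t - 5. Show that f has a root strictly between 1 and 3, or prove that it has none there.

Yes, f has a root in the interval.

f(1) = -6 and f(3) = 40, which have opposite signs.
As a polynomial, f is continuous on every closed interval.
By the Intermediate Value Theorem f must vanish at some point of (1, 3).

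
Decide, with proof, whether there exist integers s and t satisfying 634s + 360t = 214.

s = 31, t = -54

Since gcd(634, 360) = 2 and 214 = 2·107, Bézout's identity guarantees a solution.
Dividing through by 2 reduces the equation to 317s + 180t = 107.
Euclidean algorithm: 317 = 1·180 + 137, 180 = 1·137 + 43, 137 = 3·43 + 8, 43 = 5·8 + 3, 8 = 2·3 + 2, 3 = 1·2 + 1, 2 = 2·1 + 0.
Back-substituting, 1 = 3 − 1·2 = 3 − (8 − 2·3) = −8 + 3·3 = −8 + 3·(43 − 5·8) = 3·43 − 16·8 = 3·43 − 16·(137 − 3·43) = −16·137 + 51·43 = −16·137 + 51·(180 − 1·137) = 51·180 − 67·137 = 51·180 − 67·(317 − 1·180) = −67·317 + 118·180; that is, 317·(-67) + 180·118 = 1.
Times 107: 317·(-7169) + 180·12626 = 107, so (-7169, 12626) solves it.
Adding 40·180 to s and subtracting 40·317 from t gives the tidier solution (31, -54).
Check: 634·31 + 360·(-54) = 19654 − 19440 = 214. ✓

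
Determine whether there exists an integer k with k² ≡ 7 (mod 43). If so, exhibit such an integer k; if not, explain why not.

Apply Euler's criterion with the prime 43: 7 is a quadratic residue iff 7^21 ≡ 1 (mod 43), and a non-residue iff it is ≡ −1.
Repeated squaring mod 43: 7^2 = 49 ≡ 6; 7^4 ≡ 6² = 36 ≡ 36; 7^8 ≡ 36² = 1296 ≡ 6; 7^16 ≡ 6² = 36 ≡ 36.
Since 21 = 16 + 4 + 1, 7^21 ≡ 36 · 36 · 7; multiplying out mod 43: 36·36 = 1296 ≡ 6, then 6·7 = 42 ≡ 42. Thus 7^21 ≡ 42 ≡ −1 (mod 43).
The value −1 means 7 is a non-residue modulo 43, so k² ≡ 7 (mod 43) is impossible.

There is no such integer.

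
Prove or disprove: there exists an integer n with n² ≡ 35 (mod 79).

Apply Euler's criterion with the prime 79: 35 is a quadratic residue iff 35^39 ≡ 1 (mod 79), and a non-residue iff it is ≡ −1.
Squaring successively (mod 79): 35^2 = 1225 ≡ 40; 35^4 ≡ 40² = 1600 ≡ 20; 35^8 ≡ 20² = 400 ≡ 5; 35^16 ≡ 5² = 25 ≡ 25; 35^32 ≡ 25² = 625 ≡ 72.
Since 39 = 32 + 4 + 2 + 1, 35^39 ≡ 72 · 20 · 40 · 35; multiplying out mod 79: 72·20 = 1440 ≡ 18, then 18·40 = 720 ≡ 9, then 9·35 = 315 ≡ 78. Thus 35^39 ≡ 78 ≡ −1 (mod 79).
The value −1 means 35 is a non-residue modulo 79, so n² ≡ 35 (mod 79) is impossible.

No such integer exists.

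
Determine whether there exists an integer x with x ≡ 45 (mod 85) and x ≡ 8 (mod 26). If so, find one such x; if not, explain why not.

x = 1490

gcd(85, 26) = 1, so the Chinese Remainder Theorem guarantees exactly one residue class mod 2210 satisfying both.
Write x = 45 + 85t and require 45 + 85t ≡ 8 (mod 26), i.e. 85t ≡ 15 (mod 26).
85 ≡ 7 (mod 26), so this reads 7t ≡ 15 (mod 26). To invert 7 modulo 26: 26 = 3·7 + 5, 7 = 1·5 + 2, 5 = 2·2 + 1, 2 = 2·1 + 0, and unwinding, 1 = 5 − 2·2 = 5 − 2·(7 − 1·5) = −2·7 + 3·5 = −2·7 + 3·(26 − 3·7) = 3·26 − 11·7. Thus 7⁻¹ ≡ -11 ≡ 15 (mod 26).
Therefore t ≡ 15·15 = 225 ≡ 17 (mod 26).
With t = 17: x = 45 + 85·17 = 1490.
Check: 1490 mod 85 = 45, 1490 mod 26 = 8. ✓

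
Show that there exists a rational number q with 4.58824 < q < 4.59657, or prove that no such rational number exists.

Look for a denominator N such that an integer falls strictly between N·4.58824 and N·4.59657. N = 22 works: 22·4.58824 = 100.94128 < 101 < 101.12454 = 22·4.59657.
Hence 101/22 is a rational number with 4.58824 < 101/22 < 4.59657.

q = 101/22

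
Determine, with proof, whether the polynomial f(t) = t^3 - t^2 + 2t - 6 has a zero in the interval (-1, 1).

Evaluate at the endpoints: f(-1) = -10, f(1) = -4 — same sign (negative).
f'(t) = 3t^2 - 2t + 2 has discriminant (-2)² − 4·3·2 = -20 < 0, so f' has no real roots and is positive for every real t.
Hence f is strictly increasing on ℝ, and in particular on [-1, 1]. A strictly monotone function with same-sign endpoint values stays negative on the whole interval, so f has no zero in (-1, 1).

No.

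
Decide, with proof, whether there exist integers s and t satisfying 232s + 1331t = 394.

s = 977, t = -170

Since gcd(232, 1331) = 1, every integer is an integer combination of 232 and 1331.
Run the Euclidean algorithm on 1331 and 232: 1331 = 5·232 + 171, 232 = 1·171 + 61, 171 = 2·61 + 49, 61 = 1·49 + 12, 49 = 4·12 + 1, 12 = 12·1 + 0.
Back-substituting, 1 = 49 − 4·12 = 49 − 4·(61 − 1·49) = −4·61 + 5·49 = −4·61 + 5·(171 − 2·61) = 5·171 − 14·61 = 5·171 − 14·(232 − 1·171) = −14·232 + 19·171 = −14·232 + 19·(1331 − 5·232) = 19·1331 − 109·232; that is, 232·(-109) + 1331·19 = 1.
Scaling by 394 gives the particular solution (s, t) = (-42946, 7486).
Adding 33·1331 to s and subtracting 33·232 from t gives the tidier solution (977, -170).
Indeed 232·977 + 1331·(-170) = 226664 − 226270 = 394.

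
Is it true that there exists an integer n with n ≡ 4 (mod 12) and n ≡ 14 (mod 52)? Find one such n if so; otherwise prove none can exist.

No such integer exists.

Reduce both congruences modulo 4, which divides 12 and 52: they say n ≡ 4 (mod 4) and n ≡ 14 (mod 4).
But 4 mod 4 = 0 while 14 mod 4 = 2, a contradiction.
Therefore no such n exists.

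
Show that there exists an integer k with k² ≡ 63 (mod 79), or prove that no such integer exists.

Apply Euler's criterion with the prime 79: 63 is a quadratic residue iff 63^39 ≡ 1 (mod 79), and a non-residue iff it is ≡ −1.
Squaring successively (mod 79): 63^2 = 3969 ≡ 19; 63^4 ≡ 19² = 361 ≡ 45; 63^8 ≡ 45² = 2025 ≡ 50; 63^16 ≡ 50² = 2500 ≡ 51; 63^32 ≡ 51² = 2601 ≡ 73.
Since 39 = 32 + 4 + 2 + 1, 63^39 ≡ 73 · 45 · 19 · 63; multiplying out mod 79: 73·45 = 3285 ≡ 46, then 46·19 = 874 ≡ 5, then 5·63 = 315 ≡ 78. Thus 63^39 ≡ 78 ≡ −1 (mod 79).
By Euler's criterion 63 is a quadratic non-residue mod 79: no k satisfies k² ≡ 63 (mod 79).

No such integer exists.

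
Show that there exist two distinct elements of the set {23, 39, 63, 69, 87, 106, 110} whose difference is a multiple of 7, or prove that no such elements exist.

No, no such pair exists.

Residues mod 7: 23↦2, 39↦4, 63↦0, 69↦6, 87↦3, 106↦1, 110↦5.
No residue repeats among the 7 elements, so no pair has difference ≡ 0 (mod 7).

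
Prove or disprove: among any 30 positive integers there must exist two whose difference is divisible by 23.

There are exactly 23 possible remainders on division by 23.
Since 30 > 23, two of the 30 integers must share a residue class by the pigeonhole principle; call them a and b.
Equal remainders mean a − b ≡ 0 (mod 23), so 23 divides their difference.

True.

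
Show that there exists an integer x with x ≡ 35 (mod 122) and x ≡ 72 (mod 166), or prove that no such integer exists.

No such integer exists.

Both moduli are multiples of 2 = gcd(122, 166), so any solution would satisfy x ≡ 35 and x ≡ 72 modulo 2 simultaneously.
But 35 mod 2 = 1 while 72 mod 2 = 0, a contradiction.
So no integer satisfies both congruences.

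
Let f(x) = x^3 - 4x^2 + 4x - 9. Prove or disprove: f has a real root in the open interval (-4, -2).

The endpoint values f(-4) = -153 and f(-2) = -41 are both negative. Claim: f(x) < 0 for every x in (-4, -2).
Substitute x = -2 − u, where 0 < u < 2 on the interval. Expanding, f(-2 − u) = -u^3 - 10u^2 - 32u - 41.
All 4 nonzero coefficients of this polynomial in u are negative; hence for u > 0 the value is a sum of negative terms (the constant -41 among them).
Therefore f(x) < 0 throughout (-4, -2), and f has no zero there.

No such root exists.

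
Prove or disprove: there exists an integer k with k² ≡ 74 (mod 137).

Take k = 99. Then 99² = 9801 = 71·137 + 74, so 99² ≡ 74 (mod 137).

k = 99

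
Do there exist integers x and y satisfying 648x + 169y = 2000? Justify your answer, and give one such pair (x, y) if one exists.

x = 1, y = 8

648 and 169 are coprime, so 648x + 169y ranges over all of ℤ.
Run the Euclidean algorithm on 648 and 169: 648 = 3·169 + 141, 169 = 1·141 + 28, 141 = 5·28 + 1, 28 = 28·1 + 0.
Working back up the chain: 1 = 141 − 5·28 = 141 − 5·(169 − 1·141) = −5·169 + 6·141 = −5·169 + 6·(648 − 3·169) = 6·648 − 23·169. So 648·6 + 169·(-23) = 1.
Times 2000: 648·12000 + 169·(-46000) = 2000, so (12000, -46000) solves it.
Shifting by a multiple of (169, −648) keeps it a solution: x = 12000 − 71·169 = 1, y = -46000 + 71·648 = 8.
Indeed 648·1 + 169·8 = 648 + 1352 = 2000.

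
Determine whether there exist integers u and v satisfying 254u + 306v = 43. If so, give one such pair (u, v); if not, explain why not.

Any value of 254u + 306v is a multiple of gcd(254, 306) = 2.
But 43 is not a multiple of 2 (it leaves remainder 1).
Therefore 254u + 306v = 43 has no solution in integers.

No, no such integers exist.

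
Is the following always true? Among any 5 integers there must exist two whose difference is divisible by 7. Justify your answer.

No; for instance {26, 27, 28, 29, 30} is a counterexample.

Consider the 5 integers 26, 27, …, 30. They lie in distinct residue classes modulo 7, since 5 ≤ 7.
The differences between them range over 1, …, 4, none of which is divisible by 7.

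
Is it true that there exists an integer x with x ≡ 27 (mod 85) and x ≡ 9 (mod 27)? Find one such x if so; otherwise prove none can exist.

x = 792

gcd(85, 27) = 1, so the Chinese Remainder Theorem guarantees exactly one residue class mod 2295 satisfying both.
Any solution of the first congruence is x = 27 + 85t; substituting into the second, 85t ≡ 9 − 27 ≡ 9 (mod 27).
85 ≡ 4 (mod 27), so this reads 4t ≡ 9 (mod 27). To invert 4 modulo 27: 27 = 6·4 + 3, 4 = 1·3 + 1, 3 = 3·1 + 0, and unwinding, 1 = 4 − 1·3 = 4 − (27 − 6·4) = −27 + 7·4. Thus 4⁻¹ ≡ 7 (mod 27).
Therefore t ≡ 7·9 = 63 ≡ 9 (mod 27).
Taking t = 9 gives x = 27 + 85·9 = 792.
Check: 792 mod 85 = 27, 792 mod 27 = 9. ✓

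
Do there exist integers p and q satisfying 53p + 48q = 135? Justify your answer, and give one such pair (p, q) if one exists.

Since gcd(53, 48) = 1, every integer is an integer combination of 53 and 48.
Run the Euclidean algorithm on 53 and 48: 53 = 1·48 + 5, 48 = 9·5 + 3, 5 = 1·3 + 2, 3 = 1·2 + 1, 2 = 2·1 + 0.
Unwinding: 1 = 3 − 1·2 = 3 − (5 − 1·3) = −5 + 2·3 = −5 + 2·(48 − 9·5) = 2·48 − 19·5 = 2·48 − 19·(53 − 1·48) = −19·53 + 21·48, i.e. 53·(-19) + 48·21 = 1.
Times 135: 53·(-2565) + 48·2835 = 135, so (-2565, 2835) solves it.
The general solution is p = -2565 + 48k, q = 2835 − 53k; taking k = 54 gives the smaller pair p = 27, q = -27.
Indeed 53·27 + 48·(-27) = 1431 − 1296 = 135.

p = 27, q = -27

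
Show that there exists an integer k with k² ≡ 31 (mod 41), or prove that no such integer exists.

k = 20

k = 20 works: 20² = 400, and 400 − 31 = 369 = 9·41.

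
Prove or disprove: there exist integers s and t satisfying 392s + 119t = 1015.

s = 12, t = -31

Since gcd(392, 119) = 7 and 1015 = 7·145, Bézout's identity guarantees a solution.
Dividing through by 7 reduces the equation to 56s + 17t = 145.
Dividing repeatedly: 56 = 3·17 + 5, 17 = 3·5 + 2, 5 = 2·2 + 1, 2 = 2·1 + 0.
Back-substituting, 1 = 5 − 2·2 = 5 − 2·(17 − 3·5) = −2·17 + 7·5 = −2·17 + 7·(56 − 3·17) = 7·56 − 23·17; that is, 56·7 + 17·(-23) = 1.
Multiplying through by 145: s = 7·145 = 1015, t = (-23)·145 = -3335 is a solution.
Subtracting 59·17 from s and adding 59·56 to t gives the tidier solution (12, -31).
Check: 392·12 + 119·(-31) = 4704 − 3689 = 1015. ✓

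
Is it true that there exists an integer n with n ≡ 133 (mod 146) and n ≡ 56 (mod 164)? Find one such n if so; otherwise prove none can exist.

Both moduli are multiples of 2 = gcd(146, 164), so any solution would satisfy n ≡ 133 and n ≡ 56 modulo 2 simultaneously.
However 133 ≡ 1 and 56 ≡ 0 (mod 2), and 1 ≠ 0.
Hence the system has no solution.

No such integer exists.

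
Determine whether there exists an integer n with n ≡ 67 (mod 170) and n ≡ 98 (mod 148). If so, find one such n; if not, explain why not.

Reduce both congruences modulo 2, which divides 170 and 148: they say n ≡ 67 (mod 2) and n ≡ 98 (mod 2).
These are incompatible: 67 − 98 = -31 is not divisible by 2.
Therefore no such n exists.

No, no such integer exists.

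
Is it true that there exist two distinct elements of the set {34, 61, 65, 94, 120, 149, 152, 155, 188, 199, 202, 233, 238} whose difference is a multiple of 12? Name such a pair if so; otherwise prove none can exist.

The pair (34, 94) works.

34 mod 12 = 10 and 94 mod 12 = 10, so 94 − 34 = 60 = 5·12.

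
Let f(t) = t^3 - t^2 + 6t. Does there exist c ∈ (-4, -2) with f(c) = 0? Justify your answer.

Evaluate at the endpoints: f(-4) = -104, f(-2) = -24 — same sign (negative).
f'(t) = 3t^2 - 2t + 6 has discriminant (-2)² − 4·3·6 = -68 < 0, so f' has no real roots and is positive for every real t.
Hence f is strictly increasing on ℝ, and in particular on [-4, -2]. A strictly monotone function with same-sign endpoint values stays negative on the whole interval, so f has no zero in (-4, -2).

No such root exists.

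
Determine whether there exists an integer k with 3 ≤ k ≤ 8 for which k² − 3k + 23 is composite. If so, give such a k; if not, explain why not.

At k = 4: 4² − 3·4 + 23 = 27 = 3·9, which is composite.

k = 4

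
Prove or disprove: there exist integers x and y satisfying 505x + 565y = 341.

There are no such integers.

gcd(505, 565) = 5, so every integer of the form 505x + 565y is a multiple of 5.
However 341 leaves remainder 1 on division by 5.
Hence no integers x, y satisfy the equation.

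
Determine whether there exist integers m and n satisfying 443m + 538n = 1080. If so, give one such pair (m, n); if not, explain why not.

m = 470, n = -385

Since gcd(443, 538) = 1, every integer is an integer combination of 443 and 538.
Dividing repeatedly: 538 = 1·443 + 95, 443 = 4·95 + 63, 95 = 1·63 + 32, 63 = 1·32 + 31, 32 = 1·31 + 1, 31 = 31·1 + 0.
Back-substituting, 1 = 32 − 1·31 = 32 − (63 − 1·32) = −63 + 2·32 = −63 + 2·(95 − 1·63) = 2·95 − 3·63 = 2·95 − 3·(443 − 4·95) = −3·443 + 14·95 = −3·443 + 14·(538 − 1·443) = 14·538 − 17·443; that is, 443·(-17) + 538·14 = 1.
Times 1080: 443·(-18360) + 538·15120 = 1080, so (-18360, 15120) solves it.
Adding 35·538 to m and subtracting 35·443 from n gives the tidier solution (470, -385).
Check: 443·470 + 538·(-385) = 208210 − 207130 = 1080. ✓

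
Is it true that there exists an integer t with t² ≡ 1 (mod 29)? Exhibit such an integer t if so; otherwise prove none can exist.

t = 1

Take t = 1. Then 1² = 1, and since 0 ≤ 1 < 29 this is already reduced: 1² ≡ 1 (mod 29).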